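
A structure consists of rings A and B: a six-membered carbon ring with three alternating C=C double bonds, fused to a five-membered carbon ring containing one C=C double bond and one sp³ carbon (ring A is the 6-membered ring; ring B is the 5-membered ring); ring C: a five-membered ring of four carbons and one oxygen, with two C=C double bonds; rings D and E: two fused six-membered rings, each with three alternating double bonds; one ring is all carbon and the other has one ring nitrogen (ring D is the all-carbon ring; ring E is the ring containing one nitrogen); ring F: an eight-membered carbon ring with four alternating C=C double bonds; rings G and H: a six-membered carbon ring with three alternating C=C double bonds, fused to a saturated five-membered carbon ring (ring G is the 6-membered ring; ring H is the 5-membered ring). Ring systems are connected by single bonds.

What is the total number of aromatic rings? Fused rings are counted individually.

Ring A has a continuous p-orbital overlap around the ring; 3 ring double bonds give 6 π electrons. Since 6 = 4n+2 (n=1), ring A is aromatic (benzene ring).
Ring B has one sp³ carbon, so it is not fully conjugated — not aromatic (cyclopentene ring).
Ring C is fully conjugated (every ring atom contributes a p orbital); 2 ring double bonds (4 π electrons) plus a heteroatom lone pair (2) give 6 π electrons. 6 = 4(1)+2, so ring C is aromatic (furan).
Rings D and E form a fused bicyclic system (with one nitrogen) with 10 sp² atoms and 10 π electrons from ring double bonds. 10 = 4(2)+2, so the system is aromatic and both rings count as aromatic (quinoline).
Ring F has only sp² ring atoms; a planar conformation would have a fully conjugated π system of 8 electrons. But 8 = 4(2), which is 4n not 4n+2, so ring F is not aromatic (cyclooctatetraene) — cyclooctatetraene distorts into a non-planar tub to avoid antiaromaticity.
Ring G has a continuous p-orbital overlap around the ring; 3 ring double bonds give 6 π electrons. That satisfies 4n+2 with n=1, so ring G is aromatic (benzene ring).
Ring H has three sp³ carbons, so it is not fully conjugated — not aromatic (cyclopentane ring).
Aromatic: A, C, D, E, G. Total: 5.

5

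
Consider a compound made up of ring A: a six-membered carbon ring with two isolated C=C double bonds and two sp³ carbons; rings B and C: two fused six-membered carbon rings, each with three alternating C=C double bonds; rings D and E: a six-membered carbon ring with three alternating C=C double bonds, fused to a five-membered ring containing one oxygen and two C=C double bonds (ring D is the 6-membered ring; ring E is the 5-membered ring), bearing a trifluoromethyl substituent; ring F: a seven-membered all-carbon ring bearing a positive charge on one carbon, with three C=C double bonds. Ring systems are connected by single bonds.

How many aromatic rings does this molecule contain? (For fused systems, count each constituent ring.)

Ring A has two sp³ carbons, so it is not fully conjugated — not aromatic (1,4-cyclohexadiene).
Rings B and C form a fused bicyclic system with 10 sp² atoms and 10 π electrons from ring double bonds. 10 = 4(2)+2, so the system is aromatic and both rings count as aromatic (naphthalene).
Rings D and E form a fused bicyclic system (with one oxygen) with 9 sp² atoms and 10 π electrons from ring double bonds plus a heteroatom lone pair. 10 = 4(2)+2, so the system is aromatic and both rings count as aromatic (benzofuran).
Ring F is fully conjugated (every ring atom contributes a p orbital); 3 ring double bonds (6 π electrons) plus the carbocation's empty p orbital (0, but keeps the ring conjugated) give 6 π electrons. Since 6 = 4n+2 (n=1), ring F is aromatic (tropylium cation).
Aromatic: B, C, D, E, F. Total: 5.

5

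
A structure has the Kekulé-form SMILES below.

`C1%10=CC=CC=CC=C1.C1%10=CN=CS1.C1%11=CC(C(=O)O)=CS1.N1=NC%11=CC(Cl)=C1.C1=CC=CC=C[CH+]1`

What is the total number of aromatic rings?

4

The SMILES encodes an eight-membered carbon ring with four alternating C=C double bonds; a five-membered ring with a sulfur at position 1 and a nitrogen at position 3 (in a C=N bond), with two double bonds; a five-membered ring of four carbons and one sulfur, with two C=C double bonds; a six-membered ring with two adjacent nitrogens and three alternating double bonds; a seven-membered all-carbon ring bearing a positive charge on one carbon, with three C=C double bonds.
The 8-membered ring has only sp² ring atoms; a planar conformation would have a fully conjugated π system of 8 electrons. But 8 = 4(2), which is 4n not 4n+2, so it is not aromatic (cyclooctatetraene) — cyclooctatetraene distorts into a non-planar tub to avoid antiaromaticity.
The 5-membered ring with one sulfur and one =N– is fully conjugated (every ring atom contributes a p orbital); 2 ring double bonds (4 π electrons) plus a heteroatom lone pair (2) give 6 π electrons. That satisfies 4n+2 with n=1, so it is aromatic (thiazole).
The 5-membered ring with one sulfur has a continuous p-orbital overlap around the ring; 2 ring double bonds (4 π electrons) plus a heteroatom lone pair (2) give 6 π electrons. Since 6 = 4n+2 (n=1), it is aromatic (thiophene).
The 6-membered ring with two nitrogens (1,2) is planar and fully conjugated; 3 ring double bonds give 6 π electrons. 6 = 4(1)+2, so it is aromatic (pyridazine).
The 7-membered ring has a continuous p-orbital overlap around the ring; 3 ring double bonds (6 π electrons) plus the carbocation's empty p orbital (0, but keeps the ring conjugated) give 6 π electrons. That satisfies 4n+2 with n=1, so it is aromatic (tropylium cation).
4 of the 5 rings are aromatic. Total: 4.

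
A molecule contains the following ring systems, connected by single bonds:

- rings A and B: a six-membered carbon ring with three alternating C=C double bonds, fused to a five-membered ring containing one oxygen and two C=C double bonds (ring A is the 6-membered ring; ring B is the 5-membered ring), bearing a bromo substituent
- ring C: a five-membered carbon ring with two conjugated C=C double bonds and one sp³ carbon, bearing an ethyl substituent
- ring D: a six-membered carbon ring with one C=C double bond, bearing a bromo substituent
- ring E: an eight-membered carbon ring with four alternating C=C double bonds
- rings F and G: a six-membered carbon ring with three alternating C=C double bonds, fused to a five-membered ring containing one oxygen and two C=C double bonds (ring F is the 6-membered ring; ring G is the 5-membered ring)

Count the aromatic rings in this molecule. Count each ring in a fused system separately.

4

Rings A and B form a fused bicyclic system (with one oxygen) with 9 sp² atoms and 10 π electrons from ring double bonds plus a heteroatom lone pair. 10 = 4(2)+2, so the system is aromatic and both rings count as aromatic (benzofuran).
Ring C has one sp³ carbon, so it is not fully conjugated — not aromatic (cyclopentadiene).
Ring D has four sp³ carbons, so it is not fully conjugated — not aromatic (cyclohexene).
Ring E has only sp² ring atoms; a planar conformation would have a fully conjugated π system of 8 electrons. But 8 = 4(2), which is 4n not 4n+2, so ring E is not aromatic (cyclooctatetraene) — cyclooctatetraene distorts into a non-planar tub to avoid antiaromaticity.
Rings F and G form a fused bicyclic system (with one oxygen) with 9 sp² atoms and 10 π electrons from ring double bonds plus a heteroatom lone pair. 10 = 4(2)+2, so the system is aromatic and both rings count as aromatic (benzofuran).
Aromatic: A, B, F, G. Total: 4.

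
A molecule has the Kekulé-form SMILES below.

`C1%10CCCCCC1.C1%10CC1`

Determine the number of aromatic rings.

The SMILES encodes a seven-membered saturated carbon ring; a three-membered saturated carbon ring.
The 7-membered ring has only sp³ atoms, so it is not fully conjugated — not aromatic (cycloheptane).
The 3-membered ring has only sp³ atoms, so it is not fully conjugated — not aromatic (cyclopropane).
None of the rings are aromatic. Total: 0.

0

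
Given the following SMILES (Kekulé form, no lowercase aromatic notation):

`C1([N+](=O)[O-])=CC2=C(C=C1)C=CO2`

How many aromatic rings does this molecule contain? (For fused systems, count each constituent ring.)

The SMILES encodes a six-membered carbon ring with three alternating C=C double bonds, fused to a five-membered ring containing one oxygen and two C=C double bonds.
The fused 6/5-membered bicyclic (with one oxygen) is a single π system with 9 sp² atoms and 10 π electrons from ring double bonds plus a heteroatom lone pair. 10 = 4(2)+2, so the system is aromatic and both rings count as aromatic (benzofuran).
2 of the 2 rings are aromatic. Total: 2.

2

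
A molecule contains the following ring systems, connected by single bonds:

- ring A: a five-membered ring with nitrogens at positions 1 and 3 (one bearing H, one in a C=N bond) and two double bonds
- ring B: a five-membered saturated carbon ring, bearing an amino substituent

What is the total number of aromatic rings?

Ring A is planar and fully conjugated; 2 ring double bonds (4 π electrons) plus a heteroatom lone pair (2) give 6 π electrons. That satisfies 4n+2 with n=1, so ring A is aromatic (imidazole).
Ring B has only sp³ atoms, so it is not fully conjugated — not aromatic (cyclopentane).
Aromatic: A. Total: 1.

1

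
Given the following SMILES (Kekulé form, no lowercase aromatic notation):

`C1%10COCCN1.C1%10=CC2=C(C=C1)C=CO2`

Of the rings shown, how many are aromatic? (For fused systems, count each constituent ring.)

The SMILES encodes a six-membered saturated ring with an oxygen and an N–H nitrogen at positions 1 and 4; a six-membered carbon ring with three alternating C=C double bonds, fused to a five-membered ring containing one oxygen and two C=C double bonds.
The 6-membered ring with one oxygen and one N–H (1,4) has only sp³ atoms, so it is not fully conjugated — not aromatic (morpholine).
The fused 6/5-membered bicyclic (with one oxygen) is a single π system with 9 sp² atoms and 10 π electrons from ring double bonds plus a heteroatom lone pair. 10 = 4(2)+2, so the system is aromatic and both rings count as aromatic (benzofuran).
2 of the 3 rings are aromatic. Total: 2.

2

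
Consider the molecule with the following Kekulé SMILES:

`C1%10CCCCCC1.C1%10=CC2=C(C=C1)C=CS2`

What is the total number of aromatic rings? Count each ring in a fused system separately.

2

The SMILES encodes a seven-membered saturated carbon ring; a six-membered carbon ring with three alternating C=C double bonds, fused to a five-membered ring containing one sulfur and two C=C double bonds.
The 7-membered ring has only sp³ atoms, so it is not fully conjugated — not aromatic (cycloheptane).
The fused 6/5-membered bicyclic (with one sulfur) is a single π system with 9 sp² atoms and 10 π electrons from ring double bonds plus a heteroatom lone pair. 10 = 4(2)+2, so the system is aromatic and both rings count as aromatic (benzothiophene).
2 of the 3 rings are aromatic. Total: 2.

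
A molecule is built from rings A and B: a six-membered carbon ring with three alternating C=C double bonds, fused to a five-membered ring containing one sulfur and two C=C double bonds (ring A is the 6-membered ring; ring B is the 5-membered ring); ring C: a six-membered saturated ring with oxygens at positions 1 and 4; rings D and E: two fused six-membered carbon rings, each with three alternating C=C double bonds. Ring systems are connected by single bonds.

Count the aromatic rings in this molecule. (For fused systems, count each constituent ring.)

4

Rings A and B form a fused bicyclic system (with one sulfur) with 9 sp² atoms and 10 π electrons from ring double bonds plus a heteroatom lone pair. 10 = 4(2)+2, so the system is aromatic and both rings count as aromatic (benzothiophene).
Ring C has only sp³ atoms, so it is not fully conjugated — not aromatic (1,4-dioxane).
Rings D and E form a fused bicyclic system with 10 sp² atoms and 10 π electrons from ring double bonds. 10 = 4(2)+2, so the system is aromatic and both rings count as aromatic (naphthalene).
Aromatic: A, B, D, E. Total: 4.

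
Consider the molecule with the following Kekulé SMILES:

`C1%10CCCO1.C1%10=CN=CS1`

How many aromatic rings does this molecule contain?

The SMILES encodes a five-membered saturated ring of four carbons and one oxygen; a five-membered ring with a sulfur at position 1 and a nitrogen at position 3 (in a C=N bond), with two double bonds.
The 5-membered ring with one oxygen has only sp³ atoms, so it is not fully conjugated — not aromatic (tetrahydrofuran).
The 5-membered ring with one sulfur and one =N– has a continuous p-orbital overlap around the ring; 2 ring double bonds (4 π electrons) plus a heteroatom lone pair (2) give 6 π electrons. 6 = 4(1)+2, so it is aromatic (thiazole).
1 of the 2 rings is aromatic. Total: 1.

1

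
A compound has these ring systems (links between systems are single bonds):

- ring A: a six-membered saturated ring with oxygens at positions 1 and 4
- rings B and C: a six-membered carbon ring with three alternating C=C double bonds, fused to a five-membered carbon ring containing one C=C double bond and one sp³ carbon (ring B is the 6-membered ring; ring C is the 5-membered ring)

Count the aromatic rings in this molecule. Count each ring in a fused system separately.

1

Ring A has only sp³ atoms, so it is not fully conjugated — not aromatic (1,4-dioxane).
Ring B is planar and fully conjugated; 3 ring double bonds give 6 π electrons. Since 6 = 4n+2 (n=1), ring B is aromatic (benzene ring).
Ring C has one sp³ carbon, so it is not fully conjugated — not aromatic (cyclopentene ring).
Aromatic: B. Total: 1.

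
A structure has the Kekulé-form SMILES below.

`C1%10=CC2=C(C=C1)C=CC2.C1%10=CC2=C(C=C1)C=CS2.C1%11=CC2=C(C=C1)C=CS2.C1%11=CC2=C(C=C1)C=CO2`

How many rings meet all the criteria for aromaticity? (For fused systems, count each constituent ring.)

7

The SMILES encodes a six-membered carbon ring with three alternating C=C double bonds, fused to a five-membered carbon ring containing one C=C double bond and one sp³ carbon; a six-membered carbon ring with three alternating C=C double bonds, fused to a five-membered ring containing one sulfur and two C=C double bonds; a six-membered carbon ring with three alternating C=C double bonds, fused to a five-membered ring containing one sulfur and two C=C double bonds; a six-membered carbon ring with three alternating C=C double bonds, fused to a five-membered ring containing one oxygen and two C=C double bonds.
The 6-membered ring has a continuous p-orbital overlap around the ring; 3 ring double bonds give 6 π electrons. 6 = 4(1)+2, so it is aromatic (benzene ring).
The 5-membered ring has one sp³ carbon, so it is not fully conjugated — not aromatic (cyclopentene ring).
The fused 6/5-membered bicyclic (with one sulfur) is a single π system with 9 sp² atoms and 10 π electrons from ring double bonds plus a heteroatom lone pair. 10 = 4(2)+2, so the system is aromatic and both rings count as aromatic (benzothiophene).
The fused 6/5-membered bicyclic (with one sulfur) is a single π system with 9 sp² atoms and 10 π electrons from ring double bonds plus a heteroatom lone pair. 10 = 4(2)+2, so the system is aromatic and both rings count as aromatic (benzothiophene).
The fused 6/5-membered bicyclic (with one oxygen) is a single π system with 9 sp² atoms and 10 π electrons from ring double bonds plus a heteroatom lone pair. 10 = 4(2)+2, so the system is aromatic and both rings count as aromatic (benzofuran).
7 of the 8 rings are aromatic. Total: 7.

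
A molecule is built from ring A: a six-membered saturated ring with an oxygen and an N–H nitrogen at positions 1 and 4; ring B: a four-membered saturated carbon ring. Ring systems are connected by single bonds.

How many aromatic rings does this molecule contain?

Ring A has only sp³ atoms, so it is not fully conjugated — not aromatic (morpholine).
Ring B has only sp³ atoms, so it is not fully conjugated — not aromatic (cyclobutane).
No ring is aromatic. Total: 0.

0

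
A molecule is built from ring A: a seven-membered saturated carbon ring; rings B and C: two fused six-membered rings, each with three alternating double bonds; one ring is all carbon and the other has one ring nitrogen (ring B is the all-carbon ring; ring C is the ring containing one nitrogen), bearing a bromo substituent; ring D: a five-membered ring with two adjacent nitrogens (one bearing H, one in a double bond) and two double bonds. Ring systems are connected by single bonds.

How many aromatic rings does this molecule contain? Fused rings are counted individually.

3

Ring A has only sp³ atoms, so it is not fully conjugated — not aromatic (cycloheptane).
Rings B and C form a fused bicyclic system (with one nitrogen) with 10 sp² atoms and 10 π electrons from ring double bonds. 10 = 4(2)+2, so the system is aromatic and both rings count as aromatic (quinoline).
Ring D is fully conjugated (every ring atom contributes a p orbital); 2 ring double bonds (4 π electrons) plus a heteroatom lone pair (2) give 6 π electrons. 6 = 4(1)+2, so ring D is aromatic (pyrazole).
Aromatic: B, C, D. Total: 3.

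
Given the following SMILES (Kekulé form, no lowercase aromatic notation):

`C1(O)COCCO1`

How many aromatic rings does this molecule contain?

The SMILES encodes a six-membered saturated ring with oxygens at positions 1 and 4.
The 6-membered ring with two oxygens (1,4) has only sp³ atoms, so it is not fully conjugated — not aromatic (1,4-dioxane).

0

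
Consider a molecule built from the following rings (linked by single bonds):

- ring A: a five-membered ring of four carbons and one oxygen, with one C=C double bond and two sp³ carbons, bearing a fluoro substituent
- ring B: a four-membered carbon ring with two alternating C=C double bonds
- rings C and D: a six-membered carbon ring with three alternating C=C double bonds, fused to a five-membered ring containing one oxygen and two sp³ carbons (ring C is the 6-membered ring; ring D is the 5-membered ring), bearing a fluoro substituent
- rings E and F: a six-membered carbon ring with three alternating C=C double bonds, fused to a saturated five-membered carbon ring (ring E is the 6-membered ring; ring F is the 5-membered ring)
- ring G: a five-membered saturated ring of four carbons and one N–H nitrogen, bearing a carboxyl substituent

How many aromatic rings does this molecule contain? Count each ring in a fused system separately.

Ring A has two sp³ carbons, so it is not fully conjugated — not aromatic (2,3-dihydrofuran).
Ring B has only sp² ring atoms; a planar conformation would have a fully conjugated π system of 4 electrons. But 4 = 4(1), which is 4n not 4n+2, so ring B is not aromatic (cyclobutadiene) — cyclobutadiene is antiaromatic and distorts to a rectangle.
Ring C is planar and fully conjugated; 3 ring double bonds give 6 π electrons. 6 = 4(1)+2, so ring C is aromatic (benzene ring).
Ring D has two sp³ carbons, so it is not fully conjugated — not aromatic (oxolane ring).
Ring E is planar and fully conjugated; 3 ring double bonds give 6 π electrons. That satisfies 4n+2 with n=1, so ring E is aromatic (benzene ring).
Ring F has three sp³ carbons, so it is not fully conjugated — not aromatic (cyclopentane ring).
Ring G has only sp³ atoms, so it is not fully conjugated — not aromatic (pyrrolidine).
Aromatic: C, E. Total: 2.

2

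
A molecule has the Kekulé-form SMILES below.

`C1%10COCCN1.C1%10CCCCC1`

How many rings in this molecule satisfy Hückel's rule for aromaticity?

0

The SMILES encodes a six-membered saturated ring with an oxygen and an N–H nitrogen at positions 1 and 4; a six-membered saturated carbon ring.
The 6-membered ring with one oxygen and one N–H (1,4) has only sp³ atoms, so it is not fully conjugated — not aromatic (morpholine).
The 6-membered ring has only sp³ atoms, so it is not fully conjugated — not aromatic (cyclohexane).
None of the rings are aromatic. Total: 0.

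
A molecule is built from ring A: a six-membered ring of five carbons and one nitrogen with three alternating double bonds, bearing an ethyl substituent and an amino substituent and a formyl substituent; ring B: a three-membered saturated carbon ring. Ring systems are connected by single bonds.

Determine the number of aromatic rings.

1

Ring A is planar and fully conjugated; 3 ring double bonds give 6 π electrons. Since 6 = 4n+2 (n=1), ring A is aromatic (pyridine).
Ring B has only sp³ atoms, so it is not fully conjugated — not aromatic (cyclopropane).
Aromatic: A. Total: 1.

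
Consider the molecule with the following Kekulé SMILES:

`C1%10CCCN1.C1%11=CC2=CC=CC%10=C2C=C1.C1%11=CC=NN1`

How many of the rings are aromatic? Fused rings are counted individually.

The SMILES encodes a five-membered saturated ring of four carbons and one N–H nitrogen; two fused six-membered carbon rings, each with three alternating C=C double bonds; a five-membered ring with two adjacent nitrogens (one bearing H, one in a double bond) and two double bonds.
The 5-membered ring with one N–H has only sp³ atoms, so it is not fully conjugated — not aromatic (pyrrolidine).
The fused 6/6-membered bicyclic is a single π system with 10 sp² atoms and 10 π electrons from ring double bonds. 10 = 4(2)+2, so the system is aromatic and both rings count as aromatic (naphthalene).
The 5-membered ring with two adjacent nitrogens (one N–H, one =N–) is planar and fully conjugated; 2 ring double bonds (4 π electrons) plus a heteroatom lone pair (2) give 6 π electrons. 6 = 4(1)+2, so it is aromatic (pyrazole).
3 of the 4 rings are aromatic. Total: 3.

3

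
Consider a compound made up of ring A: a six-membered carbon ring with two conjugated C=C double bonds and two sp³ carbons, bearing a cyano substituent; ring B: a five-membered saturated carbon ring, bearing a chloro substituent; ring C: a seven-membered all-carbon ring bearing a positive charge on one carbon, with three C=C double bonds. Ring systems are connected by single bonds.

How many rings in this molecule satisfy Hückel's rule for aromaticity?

1

Ring A has two sp³ carbons, so it is not fully conjugated — not aromatic (1,3-cyclohexadiene).
Ring B has only sp³ atoms, so it is not fully conjugated — not aromatic (cyclopentane).
Ring C is planar and fully conjugated; 3 ring double bonds (6 π electrons) plus the carbocation's empty p orbital (0, but keeps the ring conjugated) give 6 π electrons. That satisfies 4n+2 with n=1, so ring C is aromatic (tropylium cation).
Aromatic: C. Total: 1.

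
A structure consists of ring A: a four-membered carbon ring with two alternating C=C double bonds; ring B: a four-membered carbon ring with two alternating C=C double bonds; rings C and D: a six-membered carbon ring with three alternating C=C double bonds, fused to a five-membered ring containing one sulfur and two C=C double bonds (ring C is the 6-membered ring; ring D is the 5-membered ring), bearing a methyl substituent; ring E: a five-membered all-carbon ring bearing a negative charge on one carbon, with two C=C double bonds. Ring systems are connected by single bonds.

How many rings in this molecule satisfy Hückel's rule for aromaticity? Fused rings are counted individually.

3

Ring A has only sp² ring atoms; a planar conformation would have a fully conjugated π system of 4 electrons. But 4 = 4(1), which is 4n not 4n+2, so ring A is not aromatic (cyclobutadiene) — cyclobutadiene is antiaromatic and distorts to a rectangle.
Ring B has only sp² ring atoms; a planar conformation would have a fully conjugated π system of 4 electrons. But 4 = 4(1), which is 4n not 4n+2, so ring B is not aromatic (cyclobutadiene) — cyclobutadiene is antiaromatic and distorts to a rectangle.
Rings C and D form a fused bicyclic system (with one sulfur) with 9 sp² atoms and 10 π electrons from ring double bonds plus a heteroatom lone pair. 10 = 4(2)+2, so the system is aromatic and both rings count as aromatic (benzothiophene).
Ring E is fully conjugated (every ring atom contributes a p orbital); 2 ring double bonds (4 π electrons) plus the carbanion lone pair (2) give 6 π electrons. That satisfies 4n+2 with n=1, so ring E is aromatic (cyclopentadienyl anion).
Aromatic: C, D, E. Total: 3.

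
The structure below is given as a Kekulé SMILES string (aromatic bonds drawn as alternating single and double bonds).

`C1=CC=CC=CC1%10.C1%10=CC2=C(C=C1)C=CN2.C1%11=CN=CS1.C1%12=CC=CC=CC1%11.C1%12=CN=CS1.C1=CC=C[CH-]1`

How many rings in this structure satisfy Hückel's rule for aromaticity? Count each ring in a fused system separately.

The SMILES encodes a seven-membered carbon ring with three C=C double bonds and one sp³ carbon; a six-membered carbon ring with three alternating C=C double bonds, fused to a five-membered ring containing one N–H nitrogen and two C=C double bonds; a five-membered ring with a sulfur at position 1 and a nitrogen at position 3 (in a C=N bond), with two double bonds; a seven-membered carbon ring with three C=C double bonds and one sp³ carbon; a five-membered ring with a sulfur at position 1 and a nitrogen at position 3 (in a C=N bond), with two double bonds; a five-membered all-carbon ring bearing a negative charge on one carbon, with two C=C double bonds.
The 7-membered ring has one sp³ carbon, so it is not fully conjugated — not aromatic (cycloheptatriene).
The fused 6/5-membered bicyclic (with one N–H) is a single π system with 9 sp² atoms and 10 π electrons from ring double bonds plus a heteroatom lone pair. 10 = 4(2)+2, so the system is aromatic and both rings count as aromatic (indole).
The 5-membered ring with one sulfur and one =N– has a continuous p-orbital overlap around the ring; 2 ring double bonds (4 π electrons) plus a heteroatom lone pair (2) give 6 π electrons. 6 = 4(1)+2, so it is aromatic (thiazole).
The second 7-membered ring has one sp³ carbon, so it is not fully conjugated — not aromatic (cycloheptatriene).
The second 5-membered ring with one sulfur and one =N– is fully conjugated (every ring atom contributes a p orbital); 2 ring double bonds (4 π electrons) plus a heteroatom lone pair (2) give 6 π electrons. 6 = 4(1)+2, so it is aromatic (thiazole).
The 5-membered ring is fully conjugated (every ring atom contributes a p orbital); 2 ring double bonds (4 π electrons) plus the carbanion lone pair (2) give 6 π electrons. That satisfies 4n+2 with n=1, so it is aromatic (cyclopentadienyl anion).
5 of the 7 rings are aromatic. Total: 5.

5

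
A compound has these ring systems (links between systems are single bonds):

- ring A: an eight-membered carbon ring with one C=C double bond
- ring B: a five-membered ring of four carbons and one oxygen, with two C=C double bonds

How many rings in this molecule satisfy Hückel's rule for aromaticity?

Ring A has six sp³ carbons, so it is not fully conjugated — not aromatic (cyclooctene).
Ring B is planar and fully conjugated; 2 ring double bonds (4 π electrons) plus a heteroatom lone pair (2) give 6 π electrons. 6 = 4(1)+2, so ring B is aromatic (furan).
Aromatic: B. Total: 1.

1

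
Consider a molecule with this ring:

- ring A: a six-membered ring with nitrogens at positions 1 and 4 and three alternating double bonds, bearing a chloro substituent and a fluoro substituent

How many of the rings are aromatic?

1

Ring A has a continuous p-orbital overlap around the ring; 3 ring double bonds give 6 π electrons. That satisfies 4n+2 with n=1, so ring A is aromatic (pyrazine).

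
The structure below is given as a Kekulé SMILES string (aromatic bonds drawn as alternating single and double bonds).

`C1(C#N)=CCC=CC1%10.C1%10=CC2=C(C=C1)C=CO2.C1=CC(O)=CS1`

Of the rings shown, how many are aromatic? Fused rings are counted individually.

The SMILES encodes a six-membered carbon ring with two isolated C=C double bonds and two sp³ carbons; a six-membered carbon ring with three alternating C=C double bonds, fused to a five-membered ring containing one oxygen and two C=C double bonds; a five-membered ring of four carbons and one sulfur, with two C=C double bonds.
The 6-membered ring has two sp³ carbons, so it is not fully conjugated — not aromatic (1,4-cyclohexadiene).
The fused 6/5-membered bicyclic (with one oxygen) is a single π system with 9 sp² atoms and 10 π electrons from ring double bonds plus a heteroatom lone pair. 10 = 4(2)+2, so the system is aromatic and both rings count as aromatic (benzofuran).
The 5-membered ring with one sulfur is planar and fully conjugated; 2 ring double bonds (4 π electrons) plus a heteroatom lone pair (2) give 6 π electrons. 6 = 4(1)+2, so it is aromatic (thiophene).
3 of the 4 rings are aromatic. Total: 3.

3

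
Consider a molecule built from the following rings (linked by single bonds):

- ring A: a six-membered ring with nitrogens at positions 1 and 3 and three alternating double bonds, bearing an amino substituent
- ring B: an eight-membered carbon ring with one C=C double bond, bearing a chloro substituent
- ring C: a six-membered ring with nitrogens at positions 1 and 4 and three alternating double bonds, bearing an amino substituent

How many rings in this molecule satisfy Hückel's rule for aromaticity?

Ring A is fully conjugated (every ring atom contributes a p orbital); 3 ring double bonds give 6 π electrons. That satisfies 4n+2 with n=1, so ring A is aromatic (pyrimidine).
Ring B has six sp³ carbons, so it is not fully conjugated — not aromatic (cyclooctene).
Ring C is fully conjugated (every ring atom contributes a p orbital); 3 ring double bonds give 6 π electrons. That satisfies 4n+2 with n=1, so ring C is aromatic (pyrazine).
Aromatic: A, C. Total: 2.

2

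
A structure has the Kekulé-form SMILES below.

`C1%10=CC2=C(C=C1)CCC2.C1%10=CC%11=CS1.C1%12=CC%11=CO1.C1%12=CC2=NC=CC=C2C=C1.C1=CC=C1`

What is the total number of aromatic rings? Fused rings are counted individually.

5

The SMILES encodes a six-membered carbon ring with three alternating C=C double bonds, fused to a saturated five-membered carbon ring; a five-membered ring of four carbons and one sulfur, with two C=C double bonds; a five-membered ring of four carbons and one oxygen, with two C=C double bonds; two fused six-membered rings, each with three alternating double bonds; one ring is all carbon and the other has one ring nitrogen; a four-membered carbon ring with two alternating C=C double bonds.
The 6-membered ring is planar and fully conjugated; 3 ring double bonds give 6 π electrons. That satisfies 4n+2 with n=1, so it is aromatic (benzene ring).
The 5-membered ring has three sp³ carbons, so it is not fully conjugated — not aromatic (cyclopentane ring).
The 5-membered ring with one sulfur has a continuous p-orbital overlap around the ring; 2 ring double bonds (4 π electrons) plus a heteroatom lone pair (2) give 6 π electrons. Since 6 = 4n+2 (n=1), it is aromatic (thiophene).
The 5-membered ring with one oxygen is fully conjugated (every ring atom contributes a p orbital); 2 ring double bonds (4 π electrons) plus a heteroatom lone pair (2) give 6 π electrons. Since 6 = 4n+2 (n=1), it is aromatic (furan).
The fused 6/6-membered bicyclic (with one nitrogen) is a single π system with 10 sp² atoms and 10 π electrons from ring double bonds. 10 = 4(2)+2, so the system is aromatic and both rings count as aromatic (quinoline).
The 4-membered ring has only sp² ring atoms; a planar conformation would have a fully conjugated π system of 4 electrons. But 4 = 4(1), which is 4n not 4n+2, so it is not aromatic (cyclobutadiene) — cyclobutadiene is antiaromatic and distorts to a rectangle.
5 of the 7 rings are aromatic. Total: 5.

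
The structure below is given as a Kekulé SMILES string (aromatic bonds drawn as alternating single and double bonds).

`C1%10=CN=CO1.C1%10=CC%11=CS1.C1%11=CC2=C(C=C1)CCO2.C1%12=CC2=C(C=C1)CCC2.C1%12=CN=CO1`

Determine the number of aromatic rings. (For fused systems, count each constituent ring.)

5

The SMILES encodes a five-membered ring with an oxygen at position 1 and a nitrogen at position 3 (in a C=N bond), with two double bonds; a five-membered ring of four carbons and one sulfur, with two C=C double bonds; a six-membered carbon ring with three alternating C=C double bonds, fused to a five-membered ring containing one oxygen and two sp³ carbons; a six-membered carbon ring with three alternating C=C double bonds, fused to a saturated five-membered carbon ring; a five-membered ring with an oxygen at position 1 and a nitrogen at position 3 (in a C=N bond), with two double bonds.
The 5-membered ring with one oxygen and one =N– is planar and fully conjugated; 2 ring double bonds (4 π electrons) plus a heteroatom lone pair (2) give 6 π electrons. That satisfies 4n+2 with n=1, so it is aromatic (oxazole).
The 5-membered ring with one sulfur is fully conjugated (every ring atom contributes a p orbital); 2 ring double bonds (4 π electrons) plus a heteroatom lone pair (2) give 6 π electrons. That satisfies 4n+2 with n=1, so it is aromatic (thiophene).
The 6-membered ring has a continuous p-orbital overlap around the ring; 3 ring double bonds give 6 π electrons. Since 6 = 4n+2 (n=1), it is aromatic (benzene ring).
The 5-membered ring with one oxygen has two sp³ carbons, so it is not fully conjugated — not aromatic (oxolane ring).
The second 6-membered ring has a continuous p-orbital overlap around the ring; 3 ring double bonds give 6 π electrons. 6 = 4(1)+2, so it is aromatic (benzene ring).
The 5-membered ring has three sp³ carbons, so it is not fully conjugated — not aromatic (cyclopentane ring).
The second 5-membered ring with one oxygen and one =N– has a continuous p-orbital overlap around the ring; 2 ring double bonds (4 π electrons) plus a heteroatom lone pair (2) give 6 π electrons. That satisfies 4n+2 with n=1, so it is aromatic (oxazole).
5 of the 7 rings are aromatic. Total: 5.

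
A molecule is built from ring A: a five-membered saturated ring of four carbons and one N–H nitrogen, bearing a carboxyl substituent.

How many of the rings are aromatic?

Ring A has only sp³ atoms, so it is not fully conjugated — not aromatic (pyrrolidine).

0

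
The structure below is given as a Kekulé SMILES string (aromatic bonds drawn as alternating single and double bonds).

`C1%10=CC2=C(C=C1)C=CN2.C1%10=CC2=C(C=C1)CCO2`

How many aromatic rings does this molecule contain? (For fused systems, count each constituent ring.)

3

The SMILES encodes a six-membered carbon ring with three alternating C=C double bonds, fused to a five-membered ring containing one N–H nitrogen and two C=C double bonds; a six-membered carbon ring with three alternating C=C double bonds, fused to a five-membered ring containing one oxygen and two sp³ carbons.
The fused 6/5-membered bicyclic (with one N–H) is a single π system with 9 sp² atoms and 10 π electrons from ring double bonds plus a heteroatom lone pair. 10 = 4(2)+2, so the system is aromatic and both rings count as aromatic (indole).
The 6-membered ring is planar and fully conjugated; 3 ring double bonds give 6 π electrons. That satisfies 4n+2 with n=1, so it is aromatic (benzene ring).
The 5-membered ring with one oxygen has two sp³ carbons, so it is not fully conjugated — not aromatic (oxolane ring).
3 of the 4 rings are aromatic. Total: 3.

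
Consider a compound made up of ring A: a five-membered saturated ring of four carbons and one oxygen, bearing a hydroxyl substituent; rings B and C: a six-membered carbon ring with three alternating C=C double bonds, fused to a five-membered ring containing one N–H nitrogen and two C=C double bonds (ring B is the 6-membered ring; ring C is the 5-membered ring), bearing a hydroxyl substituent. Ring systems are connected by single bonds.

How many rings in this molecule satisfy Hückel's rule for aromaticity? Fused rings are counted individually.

2

Ring A has only sp³ atoms, so it is not fully conjugated — not aromatic (tetrahydrofuran).
Rings B and C form a fused bicyclic system (with one N–H) with 9 sp² atoms and 10 π electrons from ring double bonds plus a heteroatom lone pair. 10 = 4(2)+2, so the system is aromatic and both rings count as aromatic (indole).
Aromatic: B, C. Total: 2.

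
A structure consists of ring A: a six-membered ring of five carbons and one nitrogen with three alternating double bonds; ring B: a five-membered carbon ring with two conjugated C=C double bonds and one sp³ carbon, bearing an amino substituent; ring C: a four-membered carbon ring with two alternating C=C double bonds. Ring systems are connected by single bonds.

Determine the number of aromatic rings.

1

Ring A has a continuous p-orbital overlap around the ring; 3 ring double bonds give 6 π electrons. That satisfies 4n+2 with n=1, so ring A is aromatic (pyridine).
Ring B has one sp³ carbon, so it is not fully conjugated — not aromatic (cyclopentadiene).
Ring C has only sp² ring atoms; a planar conformation would have a fully conjugated π system of 4 electrons. But 4 = 4(1), which is 4n not 4n+2, so ring C is not aromatic (cyclobutadiene) — cyclobutadiene is antiaromatic and distorts to a rectangle.
Aromatic: A. Total: 1.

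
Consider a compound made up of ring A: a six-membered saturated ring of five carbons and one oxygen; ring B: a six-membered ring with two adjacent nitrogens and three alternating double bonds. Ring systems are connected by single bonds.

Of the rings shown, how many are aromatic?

1

Ring A has only sp³ atoms, so it is not fully conjugated — not aromatic (tetrahydropyran).
Ring B has a continuous p-orbital overlap around the ring; 3 ring double bonds give 6 π electrons. That satisfies 4n+2 with n=1, so ring B is aromatic (pyridazine).
Aromatic: B. Total: 1.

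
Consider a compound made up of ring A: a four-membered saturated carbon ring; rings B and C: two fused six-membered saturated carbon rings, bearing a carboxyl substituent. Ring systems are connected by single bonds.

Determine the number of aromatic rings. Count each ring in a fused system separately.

Ring A has only sp³ atoms, so it is not fully conjugated — not aromatic (cyclobutane).
Ring B has only sp³ atoms, so it is not fully conjugated — not aromatic (cyclohexane ring).
Ring C has only sp³ atoms, so it is not fully conjugated — not aromatic (cyclohexane ring).
No ring is aromatic. Total: 0.

0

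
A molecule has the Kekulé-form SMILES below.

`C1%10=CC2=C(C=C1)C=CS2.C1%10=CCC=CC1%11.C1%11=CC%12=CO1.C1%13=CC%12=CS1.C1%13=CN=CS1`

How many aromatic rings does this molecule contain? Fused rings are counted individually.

5

The SMILES encodes a six-membered carbon ring with three alternating C=C double bonds, fused to a five-membered ring containing one sulfur and two C=C double bonds; a six-membered carbon ring with two isolated C=C double bonds and two sp³ carbons; a five-membered ring of four carbons and one oxygen, with two C=C double bonds; a five-membered ring of four carbons and one sulfur, with two C=C double bonds; a five-membered ring with a sulfur at position 1 and a nitrogen at position 3 (in a C=N bond), with two double bonds.
The fused 6/5-membered bicyclic (with one sulfur) is a single π system with 9 sp² atoms and 10 π electrons from ring double bonds plus a heteroatom lone pair. 10 = 4(2)+2, so the system is aromatic and both rings count as aromatic (benzothiophene).
The 6-membered ring has two sp³ carbons, so it is not fully conjugated — not aromatic (1,4-cyclohexadiene).
The 5-membered ring with one oxygen is planar and fully conjugated; 2 ring double bonds (4 π electrons) plus a heteroatom lone pair (2) give 6 π electrons. Since 6 = 4n+2 (n=1), it is aromatic (furan).
The 5-membered ring with one sulfur is fully conjugated (every ring atom contributes a p orbital); 2 ring double bonds (4 π electrons) plus a heteroatom lone pair (2) give 6 π electrons. 6 = 4(1)+2, so it is aromatic (thiophene).
The 5-membered ring with one sulfur and one =N– has a continuous p-orbital overlap around the ring; 2 ring double bonds (4 π electrons) plus a heteroatom lone pair (2) give 6 π electrons. That satisfies 4n+2 with n=1, so it is aromatic (thiazole).
5 of the 6 rings are aromatic. Total: 5.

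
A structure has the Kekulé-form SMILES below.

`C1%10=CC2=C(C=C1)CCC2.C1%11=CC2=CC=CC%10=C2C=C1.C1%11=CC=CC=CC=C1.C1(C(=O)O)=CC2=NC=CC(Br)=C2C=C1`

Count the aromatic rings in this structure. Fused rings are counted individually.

5

The SMILES encodes a six-membered carbon ring with three alternating C=C double bonds, fused to a saturated five-membered carbon ring; two fused six-membered carbon rings, each with three alternating C=C double bonds; an eight-membered carbon ring with four alternating C=C double bonds; two fused six-membered rings, each with three alternating double bonds; one ring is all carbon and the other has one ring nitrogen.
The 6-membered ring has a continuous p-orbital overlap around the ring; 3 ring double bonds give 6 π electrons. 6 = 4(1)+2, so it is aromatic (benzene ring).
The 5-membered ring has three sp³ carbons, so it is not fully conjugated — not aromatic (cyclopentane ring).
The fused 6/6-membered bicyclic is a single π system with 10 sp² atoms and 10 π electrons from ring double bonds. 10 = 4(2)+2, so the system is aromatic and both rings count as aromatic (naphthalene).
The 8-membered ring has only sp² ring atoms; a planar conformation would have a fully conjugated π system of 8 electrons. But 8 = 4(2), which is 4n not 4n+2, so it is not aromatic (cyclooctatetraene) — cyclooctatetraene distorts into a non-planar tub to avoid antiaromaticity.
The fused 6/6-membered bicyclic (with one nitrogen) is a single π system with 10 sp² atoms and 10 π electrons from ring double bonds. 10 = 4(2)+2, so the system is aromatic and both rings count as aromatic (quinoline).
5 of the 7 rings are aromatic. Total: 5.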